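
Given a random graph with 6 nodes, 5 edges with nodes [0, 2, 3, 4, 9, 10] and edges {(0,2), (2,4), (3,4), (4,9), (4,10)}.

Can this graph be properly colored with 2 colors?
Yes, G is 2-colorable

A valid 2-coloring: color 1: [0, 4]; color 2: [2, 3, 9, 10].
(χ(G) = 2 ≤ 2.)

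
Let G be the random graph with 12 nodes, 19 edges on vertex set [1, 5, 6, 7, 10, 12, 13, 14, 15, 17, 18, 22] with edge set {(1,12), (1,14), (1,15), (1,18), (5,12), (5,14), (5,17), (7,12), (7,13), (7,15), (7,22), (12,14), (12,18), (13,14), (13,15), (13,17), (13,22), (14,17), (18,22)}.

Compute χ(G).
Clique number ω(G) = 3 (lower bound: χ ≥ ω).
The clique on [1, 12, 18] has size 3, forcing χ ≥ 3, and the coloring below uses 3 colors, so χ(G) = 3.
A valid 3-coloring: color 1: [6, 7, 10, 14, 18]; color 2: [1, 5, 13]; color 3: [12, 15, 17, 22].

χ(G) = 3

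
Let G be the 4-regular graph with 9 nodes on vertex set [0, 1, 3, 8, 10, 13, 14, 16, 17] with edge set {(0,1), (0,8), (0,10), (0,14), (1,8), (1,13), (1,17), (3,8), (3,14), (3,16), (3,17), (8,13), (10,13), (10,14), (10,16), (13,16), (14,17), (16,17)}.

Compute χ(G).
χ(G) = 3

Clique number ω(G) = 3 (lower bound: χ ≥ ω).
The clique on [0, 1, 8] has size 3, forcing χ ≥ 3, and the coloring below uses 3 colors, so χ(G) = 3.
A valid 3-coloring: color 1: [8, 14, 16]; color 2: [0, 13, 17]; color 3: [1, 3, 10].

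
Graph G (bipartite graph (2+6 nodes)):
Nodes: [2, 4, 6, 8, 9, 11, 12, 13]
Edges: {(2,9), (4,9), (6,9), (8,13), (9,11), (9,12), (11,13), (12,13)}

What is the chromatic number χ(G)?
χ(G) = 2

Clique number ω(G) = 2 (lower bound: χ ≥ ω).
The graph is bipartite (no odd cycle), so 2 colors suffice: χ(G) = 2.
A valid 2-coloring: color 1: [9, 13]; color 2: [2, 4, 6, 8, 11, 12].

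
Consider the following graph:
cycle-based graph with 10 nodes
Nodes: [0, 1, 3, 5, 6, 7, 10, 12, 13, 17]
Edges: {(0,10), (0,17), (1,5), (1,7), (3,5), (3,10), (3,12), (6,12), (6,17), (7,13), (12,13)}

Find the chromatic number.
Clique number ω(G) = 2 (lower bound: χ ≥ ω).
The graph is bipartite (no odd cycle), so 2 colors suffice: χ(G) = 2.
A valid 2-coloring: color 1: [0, 1, 3, 6, 13]; color 2: [5, 7, 10, 12, 17].

χ(G) = 2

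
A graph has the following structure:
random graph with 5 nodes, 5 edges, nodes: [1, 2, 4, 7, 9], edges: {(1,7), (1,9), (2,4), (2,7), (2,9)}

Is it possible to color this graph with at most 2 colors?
A valid 2-coloring: color 1: [1, 2]; color 2: [4, 7, 9].
(χ(G) = 2 ≤ 2.)

Yes, G is 2-colorable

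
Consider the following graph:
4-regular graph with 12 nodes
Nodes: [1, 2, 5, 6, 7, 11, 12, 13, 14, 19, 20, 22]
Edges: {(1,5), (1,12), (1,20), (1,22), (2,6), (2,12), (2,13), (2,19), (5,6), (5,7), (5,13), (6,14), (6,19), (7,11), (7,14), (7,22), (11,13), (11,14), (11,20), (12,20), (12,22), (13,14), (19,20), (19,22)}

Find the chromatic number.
Clique number ω(G) = 3 (lower bound: χ ≥ ω).
The clique on [1, 12, 20] has size 3, forcing χ ≥ 3, and the coloring below uses 3 colors, so χ(G) = 3.
A valid 3-coloring: color 1: [2, 5, 14, 20, 22]; color 2: [7, 12, 13, 19]; color 3: [1, 6, 11].

χ(G) = 3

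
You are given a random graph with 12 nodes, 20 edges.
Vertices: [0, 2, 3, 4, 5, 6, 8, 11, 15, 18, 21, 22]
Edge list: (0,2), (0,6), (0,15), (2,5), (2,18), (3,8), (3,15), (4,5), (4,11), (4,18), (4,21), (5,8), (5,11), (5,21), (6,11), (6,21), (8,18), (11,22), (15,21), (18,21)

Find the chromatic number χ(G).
Clique number ω(G) = 3 (lower bound: χ ≥ ω).
The clique on [4, 5, 11] has size 3, forcing χ ≥ 3, and the coloring below uses 3 colors, so χ(G) = 3.
A valid 3-coloring: color 1: [0, 8, 11, 21]; color 2: [5, 6, 15, 18, 22]; color 3: [2, 3, 4].

χ(G) = 3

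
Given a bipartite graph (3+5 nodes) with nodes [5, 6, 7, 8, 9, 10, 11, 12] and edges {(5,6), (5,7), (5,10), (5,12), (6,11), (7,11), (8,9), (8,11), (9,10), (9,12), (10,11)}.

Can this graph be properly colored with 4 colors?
Yes, G is 4-colorable

A valid 4-coloring: color 1: [5, 9, 11]; color 2: [6, 7, 8, 10, 12].
(χ(G) = 2 ≤ 4.)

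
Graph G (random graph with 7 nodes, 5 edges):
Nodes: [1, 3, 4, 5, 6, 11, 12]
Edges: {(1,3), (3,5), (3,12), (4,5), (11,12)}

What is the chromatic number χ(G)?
χ(G) = 2

Clique number ω(G) = 2 (lower bound: χ ≥ ω).
The graph is bipartite (no odd cycle), so 2 colors suffice: χ(G) = 2.
A valid 2-coloring: color 1: [3, 4, 6, 11]; color 2: [1, 5, 12].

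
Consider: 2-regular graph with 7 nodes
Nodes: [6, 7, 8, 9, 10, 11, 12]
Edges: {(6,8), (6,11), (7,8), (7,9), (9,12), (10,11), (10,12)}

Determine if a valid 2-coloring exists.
No, G is not 2-colorable

Odd cycle [11, 10, 12, 9, 7, 8, 6] needs 3 colors (χ ≥ 3).
Hence χ(G) ≥ 3 > 2, so no proper 2-coloring exists.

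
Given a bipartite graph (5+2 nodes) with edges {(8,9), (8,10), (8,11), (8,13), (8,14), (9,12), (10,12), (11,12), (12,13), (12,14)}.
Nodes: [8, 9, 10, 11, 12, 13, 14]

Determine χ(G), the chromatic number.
χ(G) = 2

Clique number ω(G) = 2 (lower bound: χ ≥ ω).
The graph is bipartite (no odd cycle), so 2 colors suffice: χ(G) = 2.
A valid 2-coloring: color 1: [8, 12]; color 2: [9, 10, 11, 13, 14].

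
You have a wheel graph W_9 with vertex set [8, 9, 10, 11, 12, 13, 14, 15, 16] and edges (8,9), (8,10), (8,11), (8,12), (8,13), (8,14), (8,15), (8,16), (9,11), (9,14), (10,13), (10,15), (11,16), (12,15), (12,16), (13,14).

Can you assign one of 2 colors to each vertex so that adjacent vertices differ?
The clique on vertices [8, 9, 11] has size 3 > 2, so it alone needs 3 colors.

No, G is not 2-colorable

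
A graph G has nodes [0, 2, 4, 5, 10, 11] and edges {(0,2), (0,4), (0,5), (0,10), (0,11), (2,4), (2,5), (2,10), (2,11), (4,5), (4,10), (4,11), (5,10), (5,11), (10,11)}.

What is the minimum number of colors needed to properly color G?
Clique number ω(G) = 6 (lower bound: χ ≥ ω).
The clique on [0, 2, 4, 5, 10, 11] has size 6, forcing χ ≥ 6, and the coloring below uses 6 colors, so χ(G) = 6.
A valid 6-coloring: color 1: [4]; color 2: [0]; color 3: [10]; color 4: [2]; color 5: [11]; color 6: [5].

χ(G) = 6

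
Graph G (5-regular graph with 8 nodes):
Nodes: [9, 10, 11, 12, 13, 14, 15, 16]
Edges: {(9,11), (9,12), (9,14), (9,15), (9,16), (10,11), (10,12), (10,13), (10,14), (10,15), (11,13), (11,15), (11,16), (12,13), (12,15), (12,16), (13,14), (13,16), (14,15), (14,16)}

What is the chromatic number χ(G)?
Clique number ω(G) = 3 (lower bound: χ ≥ ω).
Odd cycle [15, 9, 16, 13, 10] needs 3 colors (χ ≥ 3).
Vertex 11 is adjacent to every vertex of [9, 10, 13, 15, 16], which already need 3 colors among themselves, so 11 needs a new color (χ ≥ 4).
The coloring below uses 4 colors, so χ(G) = 4.
A valid 4-coloring: color 1: [13, 15]; color 2: [9, 10]; color 3: [11, 12, 14]; color 4: [16].

χ(G) = 4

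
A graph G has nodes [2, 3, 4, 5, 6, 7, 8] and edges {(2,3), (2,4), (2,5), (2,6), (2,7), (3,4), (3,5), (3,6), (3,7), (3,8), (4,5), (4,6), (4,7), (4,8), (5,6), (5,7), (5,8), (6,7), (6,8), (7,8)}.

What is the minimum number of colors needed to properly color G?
χ(G) = 6

Clique number ω(G) = 6 (lower bound: χ ≥ ω).
The clique on [3, 4, 5, 6, 7, 8] has size 6, forcing χ ≥ 6, and the coloring below uses 6 colors, so χ(G) = 6.
A valid 6-coloring: color 1: [5]; color 2: [6]; color 3: [3]; color 4: [4]; color 5: [7]; color 6: [2, 8].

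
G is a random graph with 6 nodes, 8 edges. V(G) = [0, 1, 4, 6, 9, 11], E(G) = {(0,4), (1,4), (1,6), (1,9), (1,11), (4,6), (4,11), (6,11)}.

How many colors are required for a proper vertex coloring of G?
χ(G) = 4

Clique number ω(G) = 4 (lower bound: χ ≥ ω).
The clique on [1, 4, 6, 11] has size 4, forcing χ ≥ 4, and the coloring below uses 4 colors, so χ(G) = 4.
A valid 4-coloring: color 1: [0, 1]; color 2: [4, 9]; color 3: [11]; color 4: [6].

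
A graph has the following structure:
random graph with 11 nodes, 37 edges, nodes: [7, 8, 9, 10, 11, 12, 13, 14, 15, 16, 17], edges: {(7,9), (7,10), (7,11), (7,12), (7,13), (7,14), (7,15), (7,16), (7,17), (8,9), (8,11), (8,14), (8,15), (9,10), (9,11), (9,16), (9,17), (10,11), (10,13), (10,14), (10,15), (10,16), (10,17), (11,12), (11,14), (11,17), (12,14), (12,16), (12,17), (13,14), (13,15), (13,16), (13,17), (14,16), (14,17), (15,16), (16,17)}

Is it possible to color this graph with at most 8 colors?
A valid 8-coloring: color 1: [7, 8]; color 2: [15, 17]; color 3: [9, 14]; color 4: [10, 12]; color 5: [11, 16]; color 6: [13].
(χ(G) = 6 ≤ 8.)

Yes, G is 8-colorable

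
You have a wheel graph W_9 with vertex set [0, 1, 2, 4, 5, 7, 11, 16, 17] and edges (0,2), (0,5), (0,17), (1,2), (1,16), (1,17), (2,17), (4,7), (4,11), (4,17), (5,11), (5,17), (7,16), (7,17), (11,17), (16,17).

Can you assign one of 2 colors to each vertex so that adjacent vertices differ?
The clique on vertices [0, 2, 17] has size 3 > 2, so it alone needs 3 colors.

No, G is not 2-colorable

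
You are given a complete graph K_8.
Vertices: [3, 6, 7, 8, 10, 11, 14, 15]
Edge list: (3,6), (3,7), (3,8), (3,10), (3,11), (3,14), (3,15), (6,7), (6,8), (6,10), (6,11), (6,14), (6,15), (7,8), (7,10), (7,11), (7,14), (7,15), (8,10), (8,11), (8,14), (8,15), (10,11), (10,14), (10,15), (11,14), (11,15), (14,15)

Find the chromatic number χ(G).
Clique number ω(G) = 8 (lower bound: χ ≥ ω).
The clique on [3, 6, 7, 8, 10, 11, 14, 15] has size 8, forcing χ ≥ 8, and the coloring below uses 8 colors, so χ(G) = 8.
A valid 8-coloring: color 1: [6]; color 2: [3]; color 3: [15]; color 4: [8]; color 5: [10]; color 6: [14]; color 7: [11]; color 8: [7].

χ(G) = 8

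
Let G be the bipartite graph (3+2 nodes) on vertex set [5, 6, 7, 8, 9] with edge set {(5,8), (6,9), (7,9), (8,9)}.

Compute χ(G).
Clique number ω(G) = 2 (lower bound: χ ≥ ω).
The graph is bipartite (no odd cycle), so 2 colors suffice: χ(G) = 2.
A valid 2-coloring: color 1: [5, 9]; color 2: [6, 7, 8].

χ(G) = 2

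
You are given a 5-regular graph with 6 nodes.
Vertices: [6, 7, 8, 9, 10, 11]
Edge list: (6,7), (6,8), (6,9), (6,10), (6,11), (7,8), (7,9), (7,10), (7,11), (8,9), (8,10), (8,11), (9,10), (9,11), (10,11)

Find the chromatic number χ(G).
χ(G) = 6

Clique number ω(G) = 6 (lower bound: χ ≥ ω).
The clique on [6, 7, 8, 9, 10, 11] has size 6, forcing χ ≥ 6, and the coloring below uses 6 colors, so χ(G) = 6.
A valid 6-coloring: color 1: [8]; color 2: [6]; color 3: [9]; color 4: [10]; color 5: [11]; color 6: [7].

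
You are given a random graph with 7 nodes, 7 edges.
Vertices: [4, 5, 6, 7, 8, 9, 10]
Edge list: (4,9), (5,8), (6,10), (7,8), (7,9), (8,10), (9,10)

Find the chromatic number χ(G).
χ(G) = 2

Clique number ω(G) = 2 (lower bound: χ ≥ ω).
The graph is bipartite (no odd cycle), so 2 colors suffice: χ(G) = 2.
A valid 2-coloring: color 1: [6, 8, 9]; color 2: [4, 5, 7, 10].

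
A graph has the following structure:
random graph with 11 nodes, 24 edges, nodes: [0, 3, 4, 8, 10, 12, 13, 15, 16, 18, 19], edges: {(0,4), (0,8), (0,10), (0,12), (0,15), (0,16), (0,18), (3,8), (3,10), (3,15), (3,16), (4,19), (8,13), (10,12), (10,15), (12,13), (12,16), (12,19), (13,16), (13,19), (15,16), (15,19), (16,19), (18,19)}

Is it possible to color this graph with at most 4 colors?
A valid 4-coloring: color 1: [0, 3, 19]; color 2: [4, 8, 10, 16, 18]; color 3: [13, 15]; color 4: [12].
(χ(G) = 4 ≤ 4.)

Yes, G is 4-colorable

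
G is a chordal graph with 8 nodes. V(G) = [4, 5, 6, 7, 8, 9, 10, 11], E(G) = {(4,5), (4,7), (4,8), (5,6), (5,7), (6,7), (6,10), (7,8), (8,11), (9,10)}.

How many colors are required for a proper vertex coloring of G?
Clique number ω(G) = 3 (lower bound: χ ≥ ω).
The clique on [4, 7, 8] has size 3, forcing χ ≥ 3, and the coloring below uses 3 colors, so χ(G) = 3.
A valid 3-coloring: color 1: [7, 10, 11]; color 2: [5, 8, 9]; color 3: [4, 6].

χ(G) = 3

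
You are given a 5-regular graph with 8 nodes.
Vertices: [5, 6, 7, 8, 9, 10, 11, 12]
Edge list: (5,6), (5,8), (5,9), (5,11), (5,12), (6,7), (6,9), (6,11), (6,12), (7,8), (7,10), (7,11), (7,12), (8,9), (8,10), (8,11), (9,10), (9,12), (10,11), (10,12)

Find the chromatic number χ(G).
χ(G) = 4

Clique number ω(G) = 4 (lower bound: χ ≥ ω).
The clique on [7, 8, 10, 11] has size 4, forcing χ ≥ 4, and the coloring below uses 4 colors, so χ(G) = 4.
A valid 4-coloring: color 1: [11, 12]; color 2: [6, 8]; color 3: [7, 9]; color 4: [5, 10].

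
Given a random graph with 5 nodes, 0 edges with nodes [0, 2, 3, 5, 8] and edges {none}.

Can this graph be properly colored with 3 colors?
Yes, G is 3-colorable

A valid 3-coloring: color 1: [0, 2, 3, 5, 8].
(χ(G) = 1 ≤ 3.)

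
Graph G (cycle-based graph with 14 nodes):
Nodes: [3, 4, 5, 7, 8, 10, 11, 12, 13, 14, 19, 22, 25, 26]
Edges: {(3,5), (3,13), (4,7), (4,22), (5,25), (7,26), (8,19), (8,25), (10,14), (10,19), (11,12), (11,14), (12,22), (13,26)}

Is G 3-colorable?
Yes, G is 3-colorable

A valid 3-coloring: color 1: [5, 7, 8, 10, 11, 13, 22]; color 2: [3, 4, 12, 14, 19, 25, 26].
(χ(G) = 2 ≤ 3.)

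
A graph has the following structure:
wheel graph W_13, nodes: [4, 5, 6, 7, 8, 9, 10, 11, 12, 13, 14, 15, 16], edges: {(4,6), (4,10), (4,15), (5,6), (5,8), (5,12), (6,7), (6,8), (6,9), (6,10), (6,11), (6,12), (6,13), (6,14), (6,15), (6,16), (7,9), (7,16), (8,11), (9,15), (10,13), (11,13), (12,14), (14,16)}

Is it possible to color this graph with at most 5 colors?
Yes, G is 5-colorable

A valid 5-coloring: color 1: [6]; color 2: [5, 7, 10, 11, 14, 15]; color 3: [4, 8, 9, 12, 13, 16].
(χ(G) = 3 ≤ 5.)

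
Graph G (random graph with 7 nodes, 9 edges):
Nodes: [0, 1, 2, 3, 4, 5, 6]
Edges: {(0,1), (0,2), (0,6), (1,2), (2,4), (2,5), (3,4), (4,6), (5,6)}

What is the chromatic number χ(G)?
Clique number ω(G) = 3 (lower bound: χ ≥ ω).
The clique on [0, 1, 2] has size 3, forcing χ ≥ 3, and the coloring below uses 3 colors, so χ(G) = 3.
A valid 3-coloring: color 1: [2, 3, 6]; color 2: [0, 4, 5]; color 3: [1].

χ(G) = 3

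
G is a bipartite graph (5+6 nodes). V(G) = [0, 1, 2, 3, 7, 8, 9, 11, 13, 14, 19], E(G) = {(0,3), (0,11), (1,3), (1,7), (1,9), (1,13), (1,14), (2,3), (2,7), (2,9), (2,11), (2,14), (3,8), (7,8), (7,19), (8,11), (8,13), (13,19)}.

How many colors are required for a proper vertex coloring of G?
Clique number ω(G) = 2 (lower bound: χ ≥ ω).
The graph is bipartite (no odd cycle), so 2 colors suffice: χ(G) = 2.
A valid 2-coloring: color 1: [0, 1, 2, 8, 19]; color 2: [3, 7, 9, 11, 13, 14].

χ(G) = 2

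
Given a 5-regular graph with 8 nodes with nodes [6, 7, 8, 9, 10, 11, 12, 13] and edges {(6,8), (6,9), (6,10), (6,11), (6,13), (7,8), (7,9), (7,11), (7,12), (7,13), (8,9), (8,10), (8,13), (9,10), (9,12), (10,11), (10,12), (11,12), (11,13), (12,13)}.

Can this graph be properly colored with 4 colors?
Yes, G is 4-colorable

A valid 4-coloring: color 1: [8, 11]; color 2: [7, 10]; color 3: [6, 12]; color 4: [9, 13].
(χ(G) = 4 ≤ 4.)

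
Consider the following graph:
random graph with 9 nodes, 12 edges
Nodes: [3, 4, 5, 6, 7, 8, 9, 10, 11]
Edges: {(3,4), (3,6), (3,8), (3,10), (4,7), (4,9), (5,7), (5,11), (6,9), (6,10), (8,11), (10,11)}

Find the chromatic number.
Clique number ω(G) = 3 (lower bound: χ ≥ ω).
The clique on [3, 6, 10] has size 3, forcing χ ≥ 3, and the coloring below uses 3 colors, so χ(G) = 3.
A valid 3-coloring: color 1: [3, 7, 9, 11]; color 2: [4, 5, 8, 10]; color 3: [6].

χ(G) = 3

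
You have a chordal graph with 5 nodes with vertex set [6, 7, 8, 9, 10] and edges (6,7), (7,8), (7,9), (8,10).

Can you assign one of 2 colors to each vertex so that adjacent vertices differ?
Yes, G is 2-colorable

A valid 2-coloring: color 1: [7, 10]; color 2: [6, 8, 9].
(χ(G) = 2 ≤ 2.)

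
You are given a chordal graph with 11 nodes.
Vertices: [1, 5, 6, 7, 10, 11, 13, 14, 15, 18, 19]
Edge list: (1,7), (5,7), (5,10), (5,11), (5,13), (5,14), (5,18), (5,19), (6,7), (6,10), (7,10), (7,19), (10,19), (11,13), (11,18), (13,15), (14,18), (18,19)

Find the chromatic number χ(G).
Clique number ω(G) = 4 (lower bound: χ ≥ ω).
The clique on [5, 7, 10, 19] has size 4, forcing χ ≥ 4, and the coloring below uses 4 colors, so χ(G) = 4.
A valid 4-coloring: color 1: [1, 5, 6, 15]; color 2: [7, 13, 18]; color 3: [11, 14, 19]; color 4: [10].

χ(G) = 4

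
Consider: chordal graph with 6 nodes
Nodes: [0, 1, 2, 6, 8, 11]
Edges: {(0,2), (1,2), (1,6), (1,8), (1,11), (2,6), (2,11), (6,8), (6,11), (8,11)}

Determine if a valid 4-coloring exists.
A valid 4-coloring: color 1: [0, 6]; color 2: [1]; color 3: [11]; color 4: [2, 8].
(χ(G) = 4 ≤ 4.)

Yes, G is 4-colorable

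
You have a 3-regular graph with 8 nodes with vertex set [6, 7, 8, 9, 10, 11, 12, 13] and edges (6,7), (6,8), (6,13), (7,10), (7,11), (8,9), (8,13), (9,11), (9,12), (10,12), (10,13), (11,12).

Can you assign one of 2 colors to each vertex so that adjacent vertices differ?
The clique on vertices [6, 8, 13] has size 3 > 2, so it alone needs 3 colors.

No, G is not 2-colorable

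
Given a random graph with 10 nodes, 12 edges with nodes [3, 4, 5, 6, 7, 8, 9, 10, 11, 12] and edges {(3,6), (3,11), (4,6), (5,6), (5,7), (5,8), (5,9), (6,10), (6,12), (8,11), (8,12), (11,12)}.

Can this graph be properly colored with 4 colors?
Yes, G is 4-colorable

A valid 4-coloring: color 1: [6, 7, 9, 11]; color 2: [3, 4, 5, 10, 12]; color 3: [8].
(χ(G) = 3 ≤ 4.)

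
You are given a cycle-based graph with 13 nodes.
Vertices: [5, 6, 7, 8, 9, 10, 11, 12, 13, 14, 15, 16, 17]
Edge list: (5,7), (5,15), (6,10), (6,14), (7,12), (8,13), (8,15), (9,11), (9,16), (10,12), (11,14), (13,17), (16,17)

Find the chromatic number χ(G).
Clique number ω(G) = 2 (lower bound: χ ≥ ω).
Odd cycle [15, 8, 13, 17, 16, 9, 11, 14, 6, 10, 12, 7, 5] needs 3 colors (χ ≥ 3).
The coloring below uses 3 colors, so χ(G) = 3.
A valid 3-coloring: color 1: [6, 7, 11, 13, 15, 16]; color 2: [5, 8, 9, 10, 14, 17]; color 3: [12].

χ(G) = 3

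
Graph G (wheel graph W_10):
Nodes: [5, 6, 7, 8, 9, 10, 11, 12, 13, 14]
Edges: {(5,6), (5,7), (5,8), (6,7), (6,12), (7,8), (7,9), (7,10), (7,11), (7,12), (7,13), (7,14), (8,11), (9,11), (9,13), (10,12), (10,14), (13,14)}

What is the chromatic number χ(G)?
Clique number ω(G) = 3 (lower bound: χ ≥ ω).
Odd cycle [6, 5, 8, 11, 9, 13, 14, 10, 12] needs 3 colors (χ ≥ 3).
Vertex 7 is adjacent to every vertex of [5, 6, 8, 9, 10, 11, 12, 13, 14], which already need 3 colors among themselves, so 7 needs a new color (χ ≥ 4).
The coloring below uses 4 colors, so χ(G) = 4.
A valid 4-coloring: color 1: [7]; color 2: [6, 8, 9, 10]; color 3: [5, 11, 12, 13]; color 4: [14].

χ(G) = 4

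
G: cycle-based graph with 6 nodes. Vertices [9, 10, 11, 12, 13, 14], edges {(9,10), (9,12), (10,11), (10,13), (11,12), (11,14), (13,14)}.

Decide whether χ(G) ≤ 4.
A valid 4-coloring: color 1: [9, 11, 13]; color 2: [10, 12, 14].
(χ(G) = 2 ≤ 4.)

Yes, G is 4-colorable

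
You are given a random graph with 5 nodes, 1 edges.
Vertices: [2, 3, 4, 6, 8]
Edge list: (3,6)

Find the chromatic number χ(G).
χ(G) = 2

Clique number ω(G) = 2 (lower bound: χ ≥ ω).
The graph is bipartite (no odd cycle), so 2 colors suffice: χ(G) = 2.
A valid 2-coloring: color 1: [2, 3, 4, 8]; color 2: [6].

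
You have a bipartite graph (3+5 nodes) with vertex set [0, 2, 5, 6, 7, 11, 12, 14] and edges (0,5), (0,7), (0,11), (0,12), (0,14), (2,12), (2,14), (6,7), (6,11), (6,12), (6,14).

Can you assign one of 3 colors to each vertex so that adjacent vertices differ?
A valid 3-coloring: color 1: [0, 2, 6]; color 2: [5, 7, 11, 12, 14].
(χ(G) = 2 ≤ 3.)

Yes, G is 3-colorable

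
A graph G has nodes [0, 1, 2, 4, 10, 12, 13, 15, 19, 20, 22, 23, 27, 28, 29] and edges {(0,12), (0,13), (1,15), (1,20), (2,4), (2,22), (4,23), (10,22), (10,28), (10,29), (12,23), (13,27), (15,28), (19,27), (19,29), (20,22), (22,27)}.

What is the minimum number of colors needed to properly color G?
Clique number ω(G) = 2 (lower bound: χ ≥ ω).
Odd cycle [29, 19, 27, 22, 10] needs 3 colors (χ ≥ 3).
The coloring below uses 3 colors, so χ(G) = 3.
A valid 3-coloring: color 1: [1, 4, 12, 13, 22, 28, 29]; color 2: [0, 2, 10, 15, 20, 23, 27]; color 3: [19].

χ(G) = 3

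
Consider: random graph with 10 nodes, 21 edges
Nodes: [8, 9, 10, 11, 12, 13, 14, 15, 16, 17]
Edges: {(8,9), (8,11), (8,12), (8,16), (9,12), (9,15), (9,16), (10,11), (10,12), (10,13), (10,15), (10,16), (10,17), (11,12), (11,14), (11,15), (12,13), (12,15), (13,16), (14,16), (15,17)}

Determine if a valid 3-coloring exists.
The clique on vertices [10, 11, 12, 15] has size 4 > 3, so it alone needs 4 colors.

No, G is not 3-colorable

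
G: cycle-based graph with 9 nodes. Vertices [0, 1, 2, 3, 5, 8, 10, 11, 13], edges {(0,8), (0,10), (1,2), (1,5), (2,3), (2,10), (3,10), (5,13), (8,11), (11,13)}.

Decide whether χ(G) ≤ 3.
A valid 3-coloring: color 1: [0, 2, 5, 11]; color 2: [1, 8, 10, 13]; color 3: [3].
(χ(G) = 3 ≤ 3.)

Yes, G is 3-colorable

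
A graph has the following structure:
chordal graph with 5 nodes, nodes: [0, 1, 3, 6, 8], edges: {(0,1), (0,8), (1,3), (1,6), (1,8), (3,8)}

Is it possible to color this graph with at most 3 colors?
A valid 3-coloring: color 1: [1]; color 2: [6, 8]; color 3: [0, 3].
(χ(G) = 3 ≤ 3.)

Yes, G is 3-colorable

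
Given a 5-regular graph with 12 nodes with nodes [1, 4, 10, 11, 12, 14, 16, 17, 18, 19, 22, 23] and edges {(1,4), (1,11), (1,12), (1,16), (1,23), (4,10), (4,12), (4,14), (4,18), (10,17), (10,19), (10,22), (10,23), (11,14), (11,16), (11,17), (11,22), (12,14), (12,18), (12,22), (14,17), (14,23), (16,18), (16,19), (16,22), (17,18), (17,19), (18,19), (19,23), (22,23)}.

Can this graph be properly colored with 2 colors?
The clique on vertices [1, 11, 16] has size 3 > 2, so it alone needs 3 colors.

No, G is not 2-colorable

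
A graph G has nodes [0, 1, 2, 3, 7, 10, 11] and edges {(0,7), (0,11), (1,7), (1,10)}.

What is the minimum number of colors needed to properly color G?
Clique number ω(G) = 2 (lower bound: χ ≥ ω).
The graph is bipartite (no odd cycle), so 2 colors suffice: χ(G) = 2.
A valid 2-coloring: color 1: [2, 3, 7, 10, 11]; color 2: [0, 1].

χ(G) = 2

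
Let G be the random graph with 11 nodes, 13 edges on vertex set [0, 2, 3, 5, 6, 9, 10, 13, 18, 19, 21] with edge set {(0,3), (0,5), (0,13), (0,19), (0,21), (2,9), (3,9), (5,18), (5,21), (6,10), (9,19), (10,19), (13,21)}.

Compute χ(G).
Clique number ω(G) = 3 (lower bound: χ ≥ ω).
The clique on [0, 5, 21] has size 3, forcing χ ≥ 3, and the coloring below uses 3 colors, so χ(G) = 3.
A valid 3-coloring: color 1: [0, 9, 10, 18]; color 2: [2, 3, 5, 6, 13, 19]; color 3: [21].

χ(G) = 3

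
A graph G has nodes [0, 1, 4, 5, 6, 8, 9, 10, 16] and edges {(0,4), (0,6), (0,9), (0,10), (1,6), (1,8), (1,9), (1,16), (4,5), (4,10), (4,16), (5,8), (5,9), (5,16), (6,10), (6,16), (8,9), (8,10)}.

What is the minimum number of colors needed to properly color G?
Clique number ω(G) = 3 (lower bound: χ ≥ ω).
The clique on [0, 4, 10] has size 3, forcing χ ≥ 3, and the coloring below uses 3 colors, so χ(G) = 3.
A valid 3-coloring: color 1: [0, 8, 16]; color 2: [1, 5, 10]; color 3: [4, 6, 9].

χ(G) = 3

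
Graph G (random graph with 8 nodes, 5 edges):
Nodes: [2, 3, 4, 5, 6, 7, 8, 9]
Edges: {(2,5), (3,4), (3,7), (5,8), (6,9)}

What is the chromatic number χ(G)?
χ(G) = 2

Clique number ω(G) = 2 (lower bound: χ ≥ ω).
The graph is bipartite (no odd cycle), so 2 colors suffice: χ(G) = 2.
A valid 2-coloring: color 1: [3, 5, 6]; color 2: [2, 4, 7, 8, 9].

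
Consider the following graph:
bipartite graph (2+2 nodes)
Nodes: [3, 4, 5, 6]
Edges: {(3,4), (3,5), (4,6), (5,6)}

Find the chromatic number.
Clique number ω(G) = 2 (lower bound: χ ≥ ω).
The graph is bipartite (no odd cycle), so 2 colors suffice: χ(G) = 2.
A valid 2-coloring: color 1: [4, 5]; color 2: [3, 6].

χ(G) = 2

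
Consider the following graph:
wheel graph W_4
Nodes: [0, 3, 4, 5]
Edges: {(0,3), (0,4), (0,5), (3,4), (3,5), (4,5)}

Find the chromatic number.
χ(G) = 4

Clique number ω(G) = 4 (lower bound: χ ≥ ω).
The clique on [0, 3, 4, 5] has size 4, forcing χ ≥ 4, and the coloring below uses 4 colors, so χ(G) = 4.
A valid 4-coloring: color 1: [4]; color 2: [3]; color 3: [0]; color 4: [5].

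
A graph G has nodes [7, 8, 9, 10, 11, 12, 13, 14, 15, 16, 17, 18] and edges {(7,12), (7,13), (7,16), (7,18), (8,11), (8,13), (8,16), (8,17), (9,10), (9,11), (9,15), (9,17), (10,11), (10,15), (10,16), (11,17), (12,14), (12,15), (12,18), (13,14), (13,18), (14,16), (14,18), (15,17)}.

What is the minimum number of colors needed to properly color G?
Clique number ω(G) = 3 (lower bound: χ ≥ ω).
The clique on [7, 12, 18] has size 3, forcing χ ≥ 3, and the coloring below uses 3 colors, so χ(G) = 3.
A valid 3-coloring: color 1: [10, 12, 13, 17]; color 2: [11, 15, 16, 18]; color 3: [7, 8, 9, 14].

χ(G) = 3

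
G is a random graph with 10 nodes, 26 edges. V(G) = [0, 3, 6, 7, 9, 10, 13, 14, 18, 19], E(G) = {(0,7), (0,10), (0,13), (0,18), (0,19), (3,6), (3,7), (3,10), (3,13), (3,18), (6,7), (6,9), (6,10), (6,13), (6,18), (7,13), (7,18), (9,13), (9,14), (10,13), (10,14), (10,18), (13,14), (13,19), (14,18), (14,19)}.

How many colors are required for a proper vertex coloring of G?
χ(G) = 4

Clique number ω(G) = 4 (lower bound: χ ≥ ω).
The clique on [3, 6, 10, 18] has size 4, forcing χ ≥ 4, and the coloring below uses 4 colors, so χ(G) = 4.
A valid 4-coloring: color 1: [13, 18]; color 2: [0, 6, 14]; color 3: [7, 9, 10, 19]; color 4: [3].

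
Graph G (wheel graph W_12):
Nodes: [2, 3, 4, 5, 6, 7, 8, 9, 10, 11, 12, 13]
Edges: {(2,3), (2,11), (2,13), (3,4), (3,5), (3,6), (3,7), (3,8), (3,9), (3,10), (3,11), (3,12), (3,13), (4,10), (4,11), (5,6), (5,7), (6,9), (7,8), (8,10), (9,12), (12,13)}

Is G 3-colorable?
Odd cycle [7, 5, 6, 9, 12, 13, 2, 11, 4, 10, 8] needs 3 colors (χ ≥ 3).
Vertex 3 is adjacent to every vertex of [2, 4, 5, 6, 7, 8, 9, 10, 11, 12, 13], which already need 3 colors among themselves, so 3 needs a new color (χ ≥ 4).
Hence χ(G) ≥ 4 > 3, so no proper 3-coloring exists.

No, G is not 3-colorable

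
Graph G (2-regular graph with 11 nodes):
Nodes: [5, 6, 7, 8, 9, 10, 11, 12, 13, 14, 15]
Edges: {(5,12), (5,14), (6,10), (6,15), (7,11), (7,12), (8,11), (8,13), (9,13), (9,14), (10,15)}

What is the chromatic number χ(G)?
Clique number ω(G) = 3 (lower bound: χ ≥ ω).
The clique on [6, 10, 15] has size 3, forcing χ ≥ 3, and the coloring below uses 3 colors, so χ(G) = 3.
A valid 3-coloring: color 1: [5, 7, 8, 9, 10]; color 2: [6, 11, 12, 13, 14]; color 3: [15].

χ(G) = 3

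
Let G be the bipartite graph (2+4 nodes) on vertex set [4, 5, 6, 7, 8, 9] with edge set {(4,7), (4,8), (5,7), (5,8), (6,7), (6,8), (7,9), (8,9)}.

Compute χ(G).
Clique number ω(G) = 2 (lower bound: χ ≥ ω).
The graph is bipartite (no odd cycle), so 2 colors suffice: χ(G) = 2.
A valid 2-coloring: color 1: [7, 8]; color 2: [4, 5, 6, 9].

χ(G) = 2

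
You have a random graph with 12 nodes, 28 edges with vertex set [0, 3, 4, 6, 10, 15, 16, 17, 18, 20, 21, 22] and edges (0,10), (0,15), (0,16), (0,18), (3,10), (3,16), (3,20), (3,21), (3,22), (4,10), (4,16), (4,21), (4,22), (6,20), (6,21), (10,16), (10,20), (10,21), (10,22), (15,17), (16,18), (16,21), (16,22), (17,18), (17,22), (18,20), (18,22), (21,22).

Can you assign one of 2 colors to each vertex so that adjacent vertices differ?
The clique on vertices [3, 10, 16, 21, 22] has size 5 > 2, so it alone needs 5 colors.

No, G is not 2-colorable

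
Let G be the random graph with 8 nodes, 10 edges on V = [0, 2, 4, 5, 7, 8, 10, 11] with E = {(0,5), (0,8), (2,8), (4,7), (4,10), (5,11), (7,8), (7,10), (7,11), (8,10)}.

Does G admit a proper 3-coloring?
A valid 3-coloring: color 1: [0, 2, 7]; color 2: [4, 8, 11]; color 3: [5, 10].
(χ(G) = 3 ≤ 3.)

Yes, G is 3-colorable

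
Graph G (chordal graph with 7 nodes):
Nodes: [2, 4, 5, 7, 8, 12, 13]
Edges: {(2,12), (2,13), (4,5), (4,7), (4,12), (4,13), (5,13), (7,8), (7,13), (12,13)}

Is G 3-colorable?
Yes, G is 3-colorable

A valid 3-coloring: color 1: [8, 13]; color 2: [2, 4]; color 3: [5, 7, 12].
(χ(G) = 3 ≤ 3.)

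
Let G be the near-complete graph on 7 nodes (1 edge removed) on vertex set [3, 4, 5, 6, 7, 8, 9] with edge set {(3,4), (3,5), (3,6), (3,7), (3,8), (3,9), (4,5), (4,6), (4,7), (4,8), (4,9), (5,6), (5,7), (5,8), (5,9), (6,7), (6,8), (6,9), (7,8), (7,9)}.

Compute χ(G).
χ(G) = 6

Clique number ω(G) = 6 (lower bound: χ ≥ ω).
The clique on [3, 4, 5, 6, 7, 8] has size 6, forcing χ ≥ 6, and the coloring below uses 6 colors, so χ(G) = 6.
A valid 6-coloring: color 1: [4]; color 2: [5]; color 3: [7]; color 4: [6]; color 5: [3]; color 6: [8, 9].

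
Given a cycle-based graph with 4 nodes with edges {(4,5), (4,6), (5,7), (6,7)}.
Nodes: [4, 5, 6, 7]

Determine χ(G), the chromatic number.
χ(G) = 2

Clique number ω(G) = 2 (lower bound: χ ≥ ω).
The graph is bipartite (no odd cycle), so 2 colors suffice: χ(G) = 2.
A valid 2-coloring: color 1: [5, 6]; color 2: [4, 7].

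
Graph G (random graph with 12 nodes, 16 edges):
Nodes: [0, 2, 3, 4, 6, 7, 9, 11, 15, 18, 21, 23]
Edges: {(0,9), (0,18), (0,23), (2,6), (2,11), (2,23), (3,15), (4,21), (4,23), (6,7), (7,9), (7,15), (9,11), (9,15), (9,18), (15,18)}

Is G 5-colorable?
A valid 5-coloring: color 1: [3, 6, 9, 21, 23]; color 2: [0, 2, 4, 15]; color 3: [7, 11, 18].
(χ(G) = 3 ≤ 5.)

Yes, G is 5-colorable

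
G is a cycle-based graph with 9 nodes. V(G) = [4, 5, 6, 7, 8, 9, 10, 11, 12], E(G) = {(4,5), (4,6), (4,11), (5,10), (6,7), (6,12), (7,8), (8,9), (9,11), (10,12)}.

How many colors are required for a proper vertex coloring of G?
χ(G) = 3

Clique number ω(G) = 2 (lower bound: χ ≥ ω).
Odd cycle [6, 12, 10, 5, 4] needs 3 colors (χ ≥ 3).
The coloring below uses 3 colors, so χ(G) = 3.
A valid 3-coloring: color 1: [4, 7, 9, 12]; color 2: [5, 6, 8, 11]; color 3: [10].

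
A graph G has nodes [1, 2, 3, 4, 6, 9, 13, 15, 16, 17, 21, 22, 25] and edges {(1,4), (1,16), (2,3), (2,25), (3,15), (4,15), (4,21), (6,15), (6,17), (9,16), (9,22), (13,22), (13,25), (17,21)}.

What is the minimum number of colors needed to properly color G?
χ(G) = 3

Clique number ω(G) = 2 (lower bound: χ ≥ ω).
Odd cycle [6, 17, 21, 4, 15] needs 3 colors (χ ≥ 3).
The coloring below uses 3 colors, so χ(G) = 3.
A valid 3-coloring: color 1: [1, 2, 9, 13, 15, 17]; color 2: [3, 4, 6, 16, 22, 25]; color 3: [21].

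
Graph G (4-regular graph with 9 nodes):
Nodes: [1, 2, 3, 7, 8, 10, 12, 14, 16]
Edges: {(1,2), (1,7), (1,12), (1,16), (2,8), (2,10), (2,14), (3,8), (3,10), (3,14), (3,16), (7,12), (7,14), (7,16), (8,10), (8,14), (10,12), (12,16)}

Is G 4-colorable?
A valid 4-coloring: color 1: [2, 3, 7]; color 2: [8, 12]; color 3: [1, 10, 14]; color 4: [16].
(χ(G) = 4 ≤ 4.)

Yes, G is 4-colorable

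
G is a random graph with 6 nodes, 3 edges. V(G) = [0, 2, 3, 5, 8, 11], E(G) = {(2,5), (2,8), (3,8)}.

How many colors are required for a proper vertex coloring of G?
Clique number ω(G) = 2 (lower bound: χ ≥ ω).
The graph is bipartite (no odd cycle), so 2 colors suffice: χ(G) = 2.
A valid 2-coloring: color 1: [0, 5, 8, 11]; color 2: [2, 3].

χ(G) = 2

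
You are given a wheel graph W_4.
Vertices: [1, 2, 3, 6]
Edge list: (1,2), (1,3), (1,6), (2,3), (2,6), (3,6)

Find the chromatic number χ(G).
χ(G) = 4

Clique number ω(G) = 4 (lower bound: χ ≥ ω).
The clique on [1, 2, 3, 6] has size 4, forcing χ ≥ 4, and the coloring below uses 4 colors, so χ(G) = 4.
A valid 4-coloring: color 1: [6]; color 2: [1]; color 3: [3]; color 4: [2].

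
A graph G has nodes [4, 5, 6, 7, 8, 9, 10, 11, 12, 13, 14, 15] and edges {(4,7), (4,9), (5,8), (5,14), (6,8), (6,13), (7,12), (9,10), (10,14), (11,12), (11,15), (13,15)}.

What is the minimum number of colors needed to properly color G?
Clique number ω(G) = 2 (lower bound: χ ≥ ω).
The graph is bipartite (no odd cycle), so 2 colors suffice: χ(G) = 2.
A valid 2-coloring: color 1: [4, 5, 6, 10, 12, 15]; color 2: [7, 8, 9, 11, 13, 14].

χ(G) = 2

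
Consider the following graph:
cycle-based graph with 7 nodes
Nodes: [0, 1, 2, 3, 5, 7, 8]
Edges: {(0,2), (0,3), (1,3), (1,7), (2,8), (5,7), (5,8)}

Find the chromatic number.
Clique number ω(G) = 2 (lower bound: χ ≥ ω).
Odd cycle [2, 0, 3, 1, 7, 5, 8] needs 3 colors (χ ≥ 3).
The coloring below uses 3 colors, so χ(G) = 3.
A valid 3-coloring: color 1: [2, 3, 5]; color 2: [0, 1, 8]; color 3: [7].

χ(G) = 3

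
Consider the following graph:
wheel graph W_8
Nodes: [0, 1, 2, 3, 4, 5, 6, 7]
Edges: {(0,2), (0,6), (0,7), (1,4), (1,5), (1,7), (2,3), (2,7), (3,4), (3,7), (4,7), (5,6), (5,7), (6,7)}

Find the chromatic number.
χ(G) = 4

Clique number ω(G) = 3 (lower bound: χ ≥ ω).
Odd cycle [5, 6, 0, 2, 3, 4, 1] needs 3 colors (χ ≥ 3).
Vertex 7 is adjacent to every vertex of [0, 1, 2, 3, 4, 5, 6], which already need 3 colors among themselves, so 7 needs a new color (χ ≥ 4).
The coloring below uses 4 colors, so χ(G) = 4.
A valid 4-coloring: color 1: [7]; color 2: [0, 4, 5]; color 3: [1, 2, 6]; color 4: [3].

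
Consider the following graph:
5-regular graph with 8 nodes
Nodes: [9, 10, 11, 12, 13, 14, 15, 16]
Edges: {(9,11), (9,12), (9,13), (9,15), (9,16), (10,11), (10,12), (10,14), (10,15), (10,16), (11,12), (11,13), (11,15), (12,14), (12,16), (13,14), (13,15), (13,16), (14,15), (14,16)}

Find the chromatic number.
Clique number ω(G) = 4 (lower bound: χ ≥ ω).
The clique on [9, 11, 13, 15] has size 4, forcing χ ≥ 4, and the coloring below uses 4 colors, so χ(G) = 4.
A valid 4-coloring: color 1: [11, 16]; color 2: [10, 13]; color 3: [12, 15]; color 4: [9, 14].

χ(G) = 4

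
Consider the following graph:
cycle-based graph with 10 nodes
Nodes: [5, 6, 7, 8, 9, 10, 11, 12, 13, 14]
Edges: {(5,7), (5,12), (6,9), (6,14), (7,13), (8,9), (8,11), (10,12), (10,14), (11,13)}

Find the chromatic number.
Clique number ω(G) = 2 (lower bound: χ ≥ ω).
The graph is bipartite (no odd cycle), so 2 colors suffice: χ(G) = 2.
A valid 2-coloring: color 1: [5, 6, 8, 10, 13]; color 2: [7, 9, 11, 12, 14].

χ(G) = 2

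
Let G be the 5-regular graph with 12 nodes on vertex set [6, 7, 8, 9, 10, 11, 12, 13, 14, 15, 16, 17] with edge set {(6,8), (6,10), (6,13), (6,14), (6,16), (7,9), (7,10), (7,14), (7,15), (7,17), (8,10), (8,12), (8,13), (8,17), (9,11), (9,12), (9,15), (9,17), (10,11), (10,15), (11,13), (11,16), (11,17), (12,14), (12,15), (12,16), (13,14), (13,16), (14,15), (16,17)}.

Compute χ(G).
Clique number ω(G) = 3 (lower bound: χ ≥ ω).
Suppose a proper 3-coloring c exists. The clique [6, 8, 10] takes 3 distinct colors; by symmetry let c(6) = 1, c(8) = 2, c(10) = 3.
- Vertex 13: neighbors [6, 8] already have colors [1, 2] ⇒ c(13) = 3.
- Vertex 14: neighbors [6, 13] already have colors [1, 3] ⇒ c(14) = 2.
- Vertex 7: neighbors [14, 10] already have colors [2, 3] ⇒ c(7) = 1.
- Vertex 15: neighbors [7, 14, 10] already have colors [1, 2, 3] — all 3 colors blocked. Contradiction.
The forced assignments end in a contradiction, so G has no proper 3-coloring (χ ≥ 4).
The coloring below uses 4 colors, so χ(G) = 4.
A valid 4-coloring: color 1: [7, 12, 13]; color 2: [8, 9, 14, 16]; color 3: [6, 11, 15]; color 4: [10, 17].

χ(G) = 4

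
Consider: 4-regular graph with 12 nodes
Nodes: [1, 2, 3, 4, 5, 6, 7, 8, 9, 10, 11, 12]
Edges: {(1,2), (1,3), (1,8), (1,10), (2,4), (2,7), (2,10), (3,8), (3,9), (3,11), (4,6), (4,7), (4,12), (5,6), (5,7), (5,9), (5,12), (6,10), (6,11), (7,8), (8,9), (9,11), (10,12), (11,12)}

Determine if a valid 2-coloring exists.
The clique on vertices [1, 3, 8] has size 3 > 2, so it alone needs 3 colors.

No, G is not 2-colorable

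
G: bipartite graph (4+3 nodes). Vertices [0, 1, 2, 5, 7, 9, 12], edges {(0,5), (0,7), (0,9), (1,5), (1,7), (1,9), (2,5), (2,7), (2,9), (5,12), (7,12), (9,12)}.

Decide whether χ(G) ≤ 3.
A valid 3-coloring: color 1: [5, 7, 9]; color 2: [0, 1, 2, 12].
(χ(G) = 2 ≤ 3.)

Yes, G is 3-colorable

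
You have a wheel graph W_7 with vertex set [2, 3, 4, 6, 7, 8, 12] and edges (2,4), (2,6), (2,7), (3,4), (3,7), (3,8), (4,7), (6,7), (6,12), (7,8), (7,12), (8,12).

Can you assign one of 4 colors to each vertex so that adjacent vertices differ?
Yes, G is 4-colorable

A valid 4-coloring: color 1: [7]; color 2: [2, 3, 12]; color 3: [4, 6, 8].
(χ(G) = 3 ≤ 4.)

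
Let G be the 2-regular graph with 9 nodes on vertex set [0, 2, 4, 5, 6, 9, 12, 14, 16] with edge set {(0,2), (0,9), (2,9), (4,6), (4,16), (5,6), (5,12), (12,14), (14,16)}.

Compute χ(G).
Clique number ω(G) = 3 (lower bound: χ ≥ ω).
The clique on [0, 2, 9] has size 3, forcing χ ≥ 3, and the coloring below uses 3 colors, so χ(G) = 3.
A valid 3-coloring: color 1: [2, 4, 5, 14]; color 2: [0, 6, 12, 16]; color 3: [9].

χ(G) = 3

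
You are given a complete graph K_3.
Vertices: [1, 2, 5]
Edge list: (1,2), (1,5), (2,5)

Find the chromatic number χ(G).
χ(G) = 3

Clique number ω(G) = 3 (lower bound: χ ≥ ω).
The clique on [1, 2, 5] has size 3, forcing χ ≥ 3, and the coloring below uses 3 colors, so χ(G) = 3.
A valid 3-coloring: color 1: [1]; color 2: [2]; color 3: [5].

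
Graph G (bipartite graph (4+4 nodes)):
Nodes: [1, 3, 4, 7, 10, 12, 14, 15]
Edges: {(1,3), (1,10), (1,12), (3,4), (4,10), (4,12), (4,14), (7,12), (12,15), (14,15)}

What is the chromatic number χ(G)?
Clique number ω(G) = 2 (lower bound: χ ≥ ω).
The graph is bipartite (no odd cycle), so 2 colors suffice: χ(G) = 2.
A valid 2-coloring: color 1: [3, 10, 12, 14]; color 2: [1, 4, 7, 15].

χ(G) = 2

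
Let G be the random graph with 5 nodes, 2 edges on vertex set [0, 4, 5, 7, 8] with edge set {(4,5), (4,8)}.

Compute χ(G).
Clique number ω(G) = 2 (lower bound: χ ≥ ω).
The graph is bipartite (no odd cycle), so 2 colors suffice: χ(G) = 2.
A valid 2-coloring: color 1: [0, 4, 7]; color 2: [5, 8].

χ(G) = 2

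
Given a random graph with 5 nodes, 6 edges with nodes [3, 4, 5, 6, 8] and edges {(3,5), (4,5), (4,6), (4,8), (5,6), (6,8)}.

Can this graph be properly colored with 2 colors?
The clique on vertices [4, 6, 8] has size 3 > 2, so it alone needs 3 colors.

No, G is not 2-colorable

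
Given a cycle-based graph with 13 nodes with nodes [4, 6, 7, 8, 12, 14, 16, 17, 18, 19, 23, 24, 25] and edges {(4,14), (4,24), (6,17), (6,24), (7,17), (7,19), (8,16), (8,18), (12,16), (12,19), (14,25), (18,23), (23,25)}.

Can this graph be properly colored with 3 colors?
Yes, G is 3-colorable

A valid 3-coloring: color 1: [6, 7, 8, 12, 14, 23]; color 2: [4, 16, 17, 18, 19, 25]; color 3: [24].
(χ(G) = 3 ≤ 3.)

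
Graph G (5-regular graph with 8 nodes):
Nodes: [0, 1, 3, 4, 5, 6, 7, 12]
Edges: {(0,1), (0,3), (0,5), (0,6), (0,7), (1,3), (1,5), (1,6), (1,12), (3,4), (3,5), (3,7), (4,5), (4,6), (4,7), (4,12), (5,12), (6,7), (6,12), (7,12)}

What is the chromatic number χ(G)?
χ(G) = 4

Clique number ω(G) = 4 (lower bound: χ ≥ ω).
The clique on [0, 1, 3, 5] has size 4, forcing χ ≥ 4, and the coloring below uses 4 colors, so χ(G) = 4.
A valid 4-coloring: color 1: [5, 7]; color 2: [3, 6]; color 3: [1, 4]; color 4: [0, 12].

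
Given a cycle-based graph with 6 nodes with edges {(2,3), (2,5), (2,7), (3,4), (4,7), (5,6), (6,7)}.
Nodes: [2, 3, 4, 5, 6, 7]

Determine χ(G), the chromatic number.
Clique number ω(G) = 2 (lower bound: χ ≥ ω).
The graph is bipartite (no odd cycle), so 2 colors suffice: χ(G) = 2.
A valid 2-coloring: color 1: [3, 5, 7]; color 2: [2, 4, 6].

χ(G) = 2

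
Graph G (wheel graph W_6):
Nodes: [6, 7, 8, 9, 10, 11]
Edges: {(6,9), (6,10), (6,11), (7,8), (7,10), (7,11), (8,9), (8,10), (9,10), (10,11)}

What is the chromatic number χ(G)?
χ(G) = 4

Clique number ω(G) = 3 (lower bound: χ ≥ ω).
Odd cycle [8, 9, 6, 11, 7] needs 3 colors (χ ≥ 3).
Vertex 10 is adjacent to every vertex of [6, 7, 8, 9, 11], which already need 3 colors among themselves, so 10 needs a new color (χ ≥ 4).
The coloring below uses 4 colors, so χ(G) = 4.
A valid 4-coloring: color 1: [10]; color 2: [8, 11]; color 3: [7, 9]; color 4: [6].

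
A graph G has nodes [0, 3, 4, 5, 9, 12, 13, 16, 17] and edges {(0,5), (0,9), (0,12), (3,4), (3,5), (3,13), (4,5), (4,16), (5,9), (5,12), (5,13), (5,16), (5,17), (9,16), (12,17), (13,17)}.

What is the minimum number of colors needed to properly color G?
χ(G) = 3

Clique number ω(G) = 3 (lower bound: χ ≥ ω).
The clique on [0, 5, 9] has size 3, forcing χ ≥ 3, and the coloring below uses 3 colors, so χ(G) = 3.
A valid 3-coloring: color 1: [5]; color 2: [4, 9, 12, 13]; color 3: [0, 3, 16, 17].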